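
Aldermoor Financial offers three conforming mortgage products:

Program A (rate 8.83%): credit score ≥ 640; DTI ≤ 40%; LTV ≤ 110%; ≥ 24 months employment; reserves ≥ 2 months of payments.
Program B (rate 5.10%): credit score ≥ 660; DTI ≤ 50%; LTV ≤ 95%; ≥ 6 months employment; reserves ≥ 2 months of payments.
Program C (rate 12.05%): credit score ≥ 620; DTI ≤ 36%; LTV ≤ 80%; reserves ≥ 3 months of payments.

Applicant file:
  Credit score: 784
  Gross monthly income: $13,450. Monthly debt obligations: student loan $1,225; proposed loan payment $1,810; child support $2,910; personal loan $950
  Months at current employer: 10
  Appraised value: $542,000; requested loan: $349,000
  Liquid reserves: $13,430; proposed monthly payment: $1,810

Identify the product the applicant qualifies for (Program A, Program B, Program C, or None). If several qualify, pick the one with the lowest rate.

None

Total debts = (1,225 + 1,810 + 2,910 + 950) = 6,895; DTI = 6,895/13,450 = 51.3%.
LTV = 349,000/542,000 = 64.4%.
Reserves = 13,430/1,810 = 7.4 months.
Program A: score 784 ≥ 640; DTI 51.3% > 40%; LTV 64.4% ≤ 110%; employment 10 < 24 mo; reserves 7.4 ≥ 2 mo → does not qualify.
Program B: score 784 ≥ 660; DTI 51.3% > 50%; LTV 64.4% ≤ 95%; employment 10 ≥ 6 mo; reserves 7.4 ≥ 2 mo → does not qualify.
Program C: score 784 ≥ 620; DTI 51.3% > 36%; LTV 64.4% ≤ 80%; reserves 7.4 ≥ 3 mo → does not qualify.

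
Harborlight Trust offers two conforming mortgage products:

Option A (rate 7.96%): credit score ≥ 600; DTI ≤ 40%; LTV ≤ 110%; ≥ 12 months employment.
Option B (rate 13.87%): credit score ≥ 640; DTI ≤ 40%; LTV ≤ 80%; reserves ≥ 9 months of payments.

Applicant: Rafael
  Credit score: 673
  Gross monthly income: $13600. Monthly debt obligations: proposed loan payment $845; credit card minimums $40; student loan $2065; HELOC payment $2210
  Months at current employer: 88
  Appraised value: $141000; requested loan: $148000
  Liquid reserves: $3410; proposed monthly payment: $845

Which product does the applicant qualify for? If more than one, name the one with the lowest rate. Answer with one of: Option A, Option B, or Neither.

Total debts = (845 + 40 + 2,065 + 2,210) = 5,160; DTI = 5,160/13,600 = 37.9%.
LTV = 148,000/141,000 = 105%.
Reserves = 3,410/845 = 4.0 months.
Option A: score 673 ≥ 600; DTI 37.9% ≤ 40%; LTV 105% ≤ 110%; employment 88 ≥ 12 mo → qualifies.
Option B: score 673 ≥ 640; DTI 37.9% ≤ 40%; LTV 105% > 80%; reserves 4.0 < 9 mo → does not qualify.

Option A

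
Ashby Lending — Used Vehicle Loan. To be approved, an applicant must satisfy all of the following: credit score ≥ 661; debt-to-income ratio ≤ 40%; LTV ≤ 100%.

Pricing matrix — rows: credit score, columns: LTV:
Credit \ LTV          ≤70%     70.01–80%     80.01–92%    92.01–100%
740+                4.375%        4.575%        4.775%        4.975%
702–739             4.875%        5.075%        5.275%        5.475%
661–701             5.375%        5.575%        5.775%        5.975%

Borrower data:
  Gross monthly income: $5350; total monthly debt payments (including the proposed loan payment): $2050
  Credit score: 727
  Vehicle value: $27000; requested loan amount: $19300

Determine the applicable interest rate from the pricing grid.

Credit score 727 ≥ 661; Debt-to-income = 2,050/5,350 = 38.3% — meets 40% limit
LTV = 19,300/27,000 = 71.5% ≤ 100%
Row: 727 falls in 702–739. Column: 71.5% falls in 70.01–80%. Rate = 5.075%.

5.075%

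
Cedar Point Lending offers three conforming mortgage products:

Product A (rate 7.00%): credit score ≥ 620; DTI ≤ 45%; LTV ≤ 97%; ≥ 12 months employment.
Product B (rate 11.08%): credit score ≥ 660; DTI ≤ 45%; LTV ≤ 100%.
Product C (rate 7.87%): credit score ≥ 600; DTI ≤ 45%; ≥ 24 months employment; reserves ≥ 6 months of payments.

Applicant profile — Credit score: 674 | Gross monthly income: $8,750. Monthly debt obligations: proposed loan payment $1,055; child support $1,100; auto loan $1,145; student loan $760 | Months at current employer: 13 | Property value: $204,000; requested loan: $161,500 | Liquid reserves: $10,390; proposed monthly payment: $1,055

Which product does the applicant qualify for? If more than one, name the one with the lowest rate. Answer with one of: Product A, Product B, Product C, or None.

Total debts = (1,055 + 1,100 + 1,145 + 760) = 4,060; DTI = 4,060/8,750 = 46.4%.
LTV = 161,500/204,000 = 79.2%.
Reserves = 10,390/1,055 = 9.8 months.
Product A: score 674 ≥ 620; DTI 46.4% > 45%; LTV 79.2% ≤ 97%; employment 13 ≥ 12 mo → does not qualify.
Product B: score 674 ≥ 660; DTI 46.4% > 45%; LTV 79.2% ≤ 100% → does not qualify.
Product C: score 674 ≥ 600; DTI 46.4% > 45%; employment 13 < 24 mo; reserves 9.8 ≥ 6 mo → does not qualify.

None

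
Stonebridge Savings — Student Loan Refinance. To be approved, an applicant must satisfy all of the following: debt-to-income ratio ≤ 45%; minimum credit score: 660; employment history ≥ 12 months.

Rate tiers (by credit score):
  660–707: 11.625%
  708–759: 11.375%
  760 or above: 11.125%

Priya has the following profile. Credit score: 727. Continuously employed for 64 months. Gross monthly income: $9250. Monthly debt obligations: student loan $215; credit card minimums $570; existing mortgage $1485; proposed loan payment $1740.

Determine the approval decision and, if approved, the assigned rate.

Approved at 11.375%

Credit score 727 ≥ 660 (meets minimum)
Total monthly debts = (215 + 570 + 1,485 + 1,740) = 4,010. DTI = 4,010/9,250 = 43.4% ≤ 45%
Employment 64 ≥ 12 months
All requirements met. Score 727 falls in the 708–759 tier → 11.375%.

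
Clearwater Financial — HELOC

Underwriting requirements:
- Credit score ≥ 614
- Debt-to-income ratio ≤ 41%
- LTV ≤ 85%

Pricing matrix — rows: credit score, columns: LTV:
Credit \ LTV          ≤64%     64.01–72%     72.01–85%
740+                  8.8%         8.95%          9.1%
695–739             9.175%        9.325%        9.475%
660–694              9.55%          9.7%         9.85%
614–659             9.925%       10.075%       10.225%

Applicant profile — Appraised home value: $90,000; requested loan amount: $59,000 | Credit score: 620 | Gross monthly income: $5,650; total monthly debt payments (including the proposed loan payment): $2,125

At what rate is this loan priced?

Credit score 620 ≥ 614; Debt-to-income = 2,125/5,650 = 37.6% — meets 41% limit
LTV: 59,000 ÷ 90,000 = 65.6%, within 85% cap
Row: 620 falls in 614–659. Column: 65.6% falls in 64.01–72%. Rate = 10.075%.

10.075%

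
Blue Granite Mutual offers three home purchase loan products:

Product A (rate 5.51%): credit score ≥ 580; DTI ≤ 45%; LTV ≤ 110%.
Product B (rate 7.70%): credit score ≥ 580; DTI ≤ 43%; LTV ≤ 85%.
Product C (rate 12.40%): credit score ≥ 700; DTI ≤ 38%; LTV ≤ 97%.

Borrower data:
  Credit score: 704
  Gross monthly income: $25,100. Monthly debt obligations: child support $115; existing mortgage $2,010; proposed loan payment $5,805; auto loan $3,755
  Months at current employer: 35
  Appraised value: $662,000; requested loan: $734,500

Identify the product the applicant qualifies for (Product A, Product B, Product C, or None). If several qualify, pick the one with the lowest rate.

None

Total debts = (115 + 2,010 + 5,805 + 3,755) = 11,685; DTI = 11,685/25,100 = 46.6%.
LTV = 734,500/662,000 = 111%.
Product A: score 704 ≥ 580; DTI 46.6% > 45%; LTV 111% > 110% → does not qualify.
Product B: score 704 ≥ 580; DTI 46.6% > 43%; LTV 111% > 85% → does not qualify.
Product C: score 704 ≥ 700; DTI 46.6% > 38%; LTV 111% > 97% → does not qualify.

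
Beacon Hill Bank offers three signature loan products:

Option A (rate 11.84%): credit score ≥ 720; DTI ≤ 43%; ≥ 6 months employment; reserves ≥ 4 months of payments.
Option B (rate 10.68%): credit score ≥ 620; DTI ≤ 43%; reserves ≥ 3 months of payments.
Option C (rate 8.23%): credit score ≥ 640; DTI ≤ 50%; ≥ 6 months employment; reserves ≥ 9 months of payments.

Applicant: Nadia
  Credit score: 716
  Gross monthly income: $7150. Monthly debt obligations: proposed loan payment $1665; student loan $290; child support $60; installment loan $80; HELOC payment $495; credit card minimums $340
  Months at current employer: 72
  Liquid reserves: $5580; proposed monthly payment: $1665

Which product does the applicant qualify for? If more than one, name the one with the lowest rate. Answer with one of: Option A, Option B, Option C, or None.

Option B

Total debts = (1,665 + 290 + 60 + 80 + 495 + 340) = 2,930; DTI = 2,930/7,150 = 41%.
Reserves = 5,580/1,665 = 3.4 months.
Option A: score 716 < 720; DTI 41% ≤ 43%; employment 72 ≥ 6 mo; reserves 3.4 < 4 mo → does not qualify.
Option B: score 716 ≥ 620; DTI 41% ≤ 43%; reserves 3.4 ≥ 3 mo → qualifies.
Option C: score 716 ≥ 640; DTI 41% ≤ 50%; employment 72 ≥ 6 mo; reserves 3.4 < 9 mo → does not qualify.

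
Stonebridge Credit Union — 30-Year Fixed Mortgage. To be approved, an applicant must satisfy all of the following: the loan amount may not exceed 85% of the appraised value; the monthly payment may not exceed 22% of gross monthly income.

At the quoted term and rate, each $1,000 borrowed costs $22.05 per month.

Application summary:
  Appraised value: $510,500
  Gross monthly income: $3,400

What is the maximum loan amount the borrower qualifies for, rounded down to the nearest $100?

Payment cap: 22% × $3,400 = $748/month.
At $22.05 per $1,000, that supports 748/22.05 × 1,000 ≈ $33,922 → $33,900.
LTV cap: 85% × $510,500 = $433,925 → $433,900.
Binding constraint: payment-to-income.

$33,900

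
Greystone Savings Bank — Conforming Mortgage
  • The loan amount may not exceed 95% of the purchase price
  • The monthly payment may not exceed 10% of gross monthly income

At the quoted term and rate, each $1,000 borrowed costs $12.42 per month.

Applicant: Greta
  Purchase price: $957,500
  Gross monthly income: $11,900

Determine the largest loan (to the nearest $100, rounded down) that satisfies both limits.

$95,800

Payment cap: 10% × $11,900 = $1,190/month.
At $12.42 per $1,000, that supports 1,190/12.42 × 1,000 ≈ $95,813 → $95,800.
LTV cap: 95% × $957,500 = $909,625 → $909,600.
Binding constraint: payment-to-income.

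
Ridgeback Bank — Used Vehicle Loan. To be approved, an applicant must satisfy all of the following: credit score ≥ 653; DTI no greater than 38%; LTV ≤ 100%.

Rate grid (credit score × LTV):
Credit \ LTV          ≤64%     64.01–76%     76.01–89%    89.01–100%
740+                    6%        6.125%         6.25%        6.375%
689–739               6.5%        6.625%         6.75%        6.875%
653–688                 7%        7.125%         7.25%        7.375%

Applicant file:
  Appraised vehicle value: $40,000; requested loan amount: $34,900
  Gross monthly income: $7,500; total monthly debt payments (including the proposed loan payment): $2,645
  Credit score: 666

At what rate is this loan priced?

7.25%

Credit score 666 ≥ 653; Debt-to-income = 2,645/7,500 = 35.3% — meets 38% limit
LTV: 34,900 ÷ 40,000 = 87.2%, within 100% cap
Credit 666 → row 653–688; LTV 87.2% → column 76.01–89%. Grid cell → 7.25%.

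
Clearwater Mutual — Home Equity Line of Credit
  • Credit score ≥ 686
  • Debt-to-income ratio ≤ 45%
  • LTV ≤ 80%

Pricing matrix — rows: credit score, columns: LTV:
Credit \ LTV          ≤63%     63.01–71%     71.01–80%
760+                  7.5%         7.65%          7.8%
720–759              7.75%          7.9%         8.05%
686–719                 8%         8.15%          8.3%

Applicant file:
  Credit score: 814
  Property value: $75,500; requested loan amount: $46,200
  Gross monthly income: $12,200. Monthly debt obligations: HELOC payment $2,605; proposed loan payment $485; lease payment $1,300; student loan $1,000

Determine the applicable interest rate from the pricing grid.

7.5%

Credit score 814 ≥ 686; Total monthly debts = (2,605 + 485 + 1,300 + 1,000) = 5,390. DTI: 5,390 ÷ 12,200 = 44.2%, within the 45% cap
LTV = 46,200/75,500 = 61.2% ≤ 80%
Score 814 is in the 760+ band; LTV 61.2% is in the ≤63% band → 7.5%.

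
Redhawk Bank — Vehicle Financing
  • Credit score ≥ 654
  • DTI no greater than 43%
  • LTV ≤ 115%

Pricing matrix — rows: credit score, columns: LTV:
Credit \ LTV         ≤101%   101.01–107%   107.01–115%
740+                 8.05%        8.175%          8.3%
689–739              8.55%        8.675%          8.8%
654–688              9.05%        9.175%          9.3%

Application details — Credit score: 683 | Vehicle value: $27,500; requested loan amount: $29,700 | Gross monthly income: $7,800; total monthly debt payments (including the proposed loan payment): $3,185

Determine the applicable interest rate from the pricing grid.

Credit score 683 ≥ 654; DTI: 3,185 ÷ 7,800 = 40.8%, within the 43% cap
LTV = 29,700/27,500 = 108% ≤ 115%
Row: 683 falls in 654–688. Column: 108% falls in 107.01–115%. Rate = 9.3%.

9.3%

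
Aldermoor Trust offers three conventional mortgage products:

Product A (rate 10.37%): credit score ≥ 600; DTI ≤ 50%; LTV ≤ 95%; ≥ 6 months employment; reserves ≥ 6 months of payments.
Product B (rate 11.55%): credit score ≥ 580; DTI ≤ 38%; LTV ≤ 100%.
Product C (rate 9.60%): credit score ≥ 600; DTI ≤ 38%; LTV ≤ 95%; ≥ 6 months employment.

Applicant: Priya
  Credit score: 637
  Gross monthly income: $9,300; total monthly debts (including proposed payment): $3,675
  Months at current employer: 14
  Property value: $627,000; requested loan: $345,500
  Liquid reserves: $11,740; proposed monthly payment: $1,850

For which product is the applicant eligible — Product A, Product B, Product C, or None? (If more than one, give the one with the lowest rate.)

DTI = 3,675/9,300 = 39.5%.
LTV = 345,500/627,000 = 55.1%.
Reserves = 11,740/1,850 = 6.3 months.
Product A: score 637 ≥ 600; DTI 39.5% ≤ 50%; LTV 55.1% ≤ 95%; employment 14 ≥ 6 mo; reserves 6.3 ≥ 6 mo → qualifies.
Product B: score 637 ≥ 580; DTI 39.5% > 38%; LTV 55.1% ≤ 100% → does not qualify.
Product C: score 637 ≥ 600; DTI 39.5% > 38%; LTV 55.1% ≤ 95%; employment 14 ≥ 6 mo → does not qualify.

Product A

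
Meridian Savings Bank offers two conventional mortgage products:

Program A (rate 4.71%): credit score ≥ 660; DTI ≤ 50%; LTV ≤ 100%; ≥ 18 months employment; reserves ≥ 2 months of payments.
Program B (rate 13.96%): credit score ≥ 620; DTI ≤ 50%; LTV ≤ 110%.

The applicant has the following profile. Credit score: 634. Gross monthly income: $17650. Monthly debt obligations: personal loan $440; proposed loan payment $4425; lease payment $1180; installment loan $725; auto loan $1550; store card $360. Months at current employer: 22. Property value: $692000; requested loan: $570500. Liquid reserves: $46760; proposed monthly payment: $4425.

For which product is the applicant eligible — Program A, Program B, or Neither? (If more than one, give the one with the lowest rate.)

Total debts = (440 + 4,425 + 1,180 + 725 + 1,550 + 360) = 8,680; DTI = 8,680/17,650 = 49.2%.
LTV = 570,500/692,000 = 82.4%.
Reserves = 46,760/4,425 = 10.6 months.
Program A: score 634 < 660; DTI 49.2% ≤ 50%; LTV 82.4% ≤ 100%; employment 22 ≥ 18 mo; reserves 10.6 ≥ 2 mo → does not qualify.
Program B: score 634 ≥ 620; DTI 49.2% ≤ 50%; LTV 82.4% ≤ 110% → qualifies.

Program B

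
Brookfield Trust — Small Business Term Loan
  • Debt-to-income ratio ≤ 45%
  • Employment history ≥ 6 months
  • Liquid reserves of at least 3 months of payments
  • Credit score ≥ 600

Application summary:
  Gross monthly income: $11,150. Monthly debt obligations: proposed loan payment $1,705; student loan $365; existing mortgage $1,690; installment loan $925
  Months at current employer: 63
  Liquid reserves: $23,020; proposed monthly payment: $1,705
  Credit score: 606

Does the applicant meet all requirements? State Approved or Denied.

Approved

Total monthly debts = (1,705 + 365 + 1,690 + 925) = 4,685. DTI: 4,685 ÷ 11,150 = 42%, within the 45% cap
Employment 63 ≥ 6 months
Liquid reserves cover 23,020/1,705 = 13.5 months — ≥ 3 required
Credit score 606 ≥ 600 (meets)
All criteria satisfied.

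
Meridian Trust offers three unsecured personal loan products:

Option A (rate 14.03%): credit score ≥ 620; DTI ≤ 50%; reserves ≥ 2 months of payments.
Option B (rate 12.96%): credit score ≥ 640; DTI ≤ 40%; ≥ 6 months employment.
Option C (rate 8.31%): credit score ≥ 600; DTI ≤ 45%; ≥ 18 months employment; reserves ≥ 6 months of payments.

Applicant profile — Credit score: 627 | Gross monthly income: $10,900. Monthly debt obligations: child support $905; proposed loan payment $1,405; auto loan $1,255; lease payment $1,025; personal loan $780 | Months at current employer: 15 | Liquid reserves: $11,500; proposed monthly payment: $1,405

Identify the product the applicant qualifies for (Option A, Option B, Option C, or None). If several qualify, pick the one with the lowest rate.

Total debts = (905 + 1,405 + 1,255 + 1,025 + 780) = 5,370; DTI = 5,370/10,900 = 49.3%.
Reserves = 11,500/1,405 = 8.2 months.
Option A: score 627 ≥ 620; DTI 49.3% ≤ 50%; reserves 8.2 ≥ 2 mo → qualifies.
Option B: score 627 < 640; DTI 49.3% > 40%; employment 15 ≥ 6 mo → does not qualify.
Option C: score 627 ≥ 600; DTI 49.3% > 45%; employment 15 < 18 mo; reserves 8.2 ≥ 6 mo → does not qualify.

Option A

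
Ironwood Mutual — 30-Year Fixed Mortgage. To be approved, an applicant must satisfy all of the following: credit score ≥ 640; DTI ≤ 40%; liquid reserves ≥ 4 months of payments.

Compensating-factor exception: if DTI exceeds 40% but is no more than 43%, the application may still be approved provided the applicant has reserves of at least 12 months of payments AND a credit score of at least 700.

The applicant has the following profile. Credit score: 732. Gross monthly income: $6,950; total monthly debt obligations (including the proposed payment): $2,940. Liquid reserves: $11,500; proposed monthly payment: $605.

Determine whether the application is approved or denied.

Credit score 732 ≥ 640 (meets base)
DTI: 2,940 ÷ 6,950 = 42.3%, over the 40% base limit.
Reserves = 11,500/605 = 19.0 months ≥ 4
DTI 42.3% is within the 40%–43% exception band; checking compensating factors.
Override check — reserves: 19.0 mo (ok); score: 732 (ok).
Both override conditions satisfied; DTI exception granted.

Approved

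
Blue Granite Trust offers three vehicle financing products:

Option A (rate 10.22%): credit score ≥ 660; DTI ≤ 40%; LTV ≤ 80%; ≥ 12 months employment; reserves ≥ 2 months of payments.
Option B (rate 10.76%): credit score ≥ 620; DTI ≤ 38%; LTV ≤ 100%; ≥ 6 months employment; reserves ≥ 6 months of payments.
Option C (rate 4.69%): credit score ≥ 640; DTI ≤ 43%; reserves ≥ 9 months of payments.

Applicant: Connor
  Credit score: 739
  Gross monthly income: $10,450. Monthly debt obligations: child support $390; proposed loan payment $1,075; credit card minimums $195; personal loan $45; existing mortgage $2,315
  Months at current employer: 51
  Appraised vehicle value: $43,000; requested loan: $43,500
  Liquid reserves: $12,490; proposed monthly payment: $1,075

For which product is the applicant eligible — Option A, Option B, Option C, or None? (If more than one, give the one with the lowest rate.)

Option C

Total debts = (390 + 1,075 + 195 + 45 + 2,315) = 4,020; DTI = 4,020/10,450 = 38.5%.
LTV = 43,500/43,000 = 101.2%.
Reserves = 12,490/1,075 = 11.6 months.
Option A: score 739 ≥ 660; DTI 38.5% ≤ 40%; LTV 101.2% > 80%; employment 51 ≥ 12 mo; reserves 11.6 ≥ 2 mo → does not qualify.
Option B: score 739 ≥ 620; DTI 38.5% > 38%; LTV 101.2% > 100%; employment 51 ≥ 6 mo; reserves 11.6 ≥ 6 mo → does not qualify.
Option C: score 739 ≥ 640; DTI 38.5% ≤ 43%; reserves 11.6 ≥ 9 mo → qualifies.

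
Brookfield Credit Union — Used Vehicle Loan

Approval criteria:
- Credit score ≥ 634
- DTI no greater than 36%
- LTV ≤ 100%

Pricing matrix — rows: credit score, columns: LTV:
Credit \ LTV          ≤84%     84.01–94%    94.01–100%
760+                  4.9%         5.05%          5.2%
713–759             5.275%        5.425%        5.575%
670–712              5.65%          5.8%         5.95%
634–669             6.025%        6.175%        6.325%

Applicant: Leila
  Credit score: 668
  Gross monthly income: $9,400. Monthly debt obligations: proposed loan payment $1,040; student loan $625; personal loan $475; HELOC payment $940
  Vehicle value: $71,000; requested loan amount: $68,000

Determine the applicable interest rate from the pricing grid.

Credit score 668 ≥ 634; Total monthly debts = (1,040 + 625 + 475 + 940) = 3,080. DTI: 3,080 ÷ 9,400 = 32.8%, within the 36% cap
LTV = 68,000/71,000 = 95.8% ≤ 100%
Row: 668 falls in 634–669. Column: 95.8% falls in 94.01–100%. Rate = 6.325%.

6.325%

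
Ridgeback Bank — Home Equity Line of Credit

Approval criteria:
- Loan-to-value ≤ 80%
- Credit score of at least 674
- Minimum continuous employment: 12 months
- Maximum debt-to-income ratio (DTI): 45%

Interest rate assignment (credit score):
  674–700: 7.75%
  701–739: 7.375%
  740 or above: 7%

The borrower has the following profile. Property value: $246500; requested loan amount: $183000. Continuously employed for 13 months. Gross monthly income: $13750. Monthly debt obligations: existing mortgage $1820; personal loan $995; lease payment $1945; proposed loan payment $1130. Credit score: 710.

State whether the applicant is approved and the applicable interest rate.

Credit score 710 ≥ 674 (meets minimum)
Total monthly debts = (1,820 + 995 + 1,945 + 1,130) = 5,890. DTI: 5,890 ÷ 13,750 = 42.8%, within the 45% cap
Employment 13 ≥ 12 months
LTV = 183,000/246,500 = 74.2% ≤ 80%
All requirements met. Score 710 falls in the 701–739 tier → 7.375%.

Approved at 7.375%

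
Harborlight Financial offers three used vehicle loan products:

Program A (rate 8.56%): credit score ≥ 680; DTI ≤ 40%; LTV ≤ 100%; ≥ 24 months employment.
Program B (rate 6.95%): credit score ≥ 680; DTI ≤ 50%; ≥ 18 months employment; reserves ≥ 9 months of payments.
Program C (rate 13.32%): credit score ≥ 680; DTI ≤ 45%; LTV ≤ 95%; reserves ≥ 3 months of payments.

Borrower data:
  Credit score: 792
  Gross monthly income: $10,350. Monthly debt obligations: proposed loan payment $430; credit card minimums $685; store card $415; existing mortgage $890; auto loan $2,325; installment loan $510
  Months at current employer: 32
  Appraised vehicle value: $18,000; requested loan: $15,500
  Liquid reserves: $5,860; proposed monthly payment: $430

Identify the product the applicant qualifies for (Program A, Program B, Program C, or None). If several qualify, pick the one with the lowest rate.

None

Total debts = (430 + 685 + 415 + 890 + 2,325 + 510) = 5,255; DTI = 5,255/10,350 = 50.8%.
LTV = 15,500/18,000 = 86.1%.
Reserves = 5,860/430 = 13.6 months.
Program A: score 792 ≥ 680; DTI 50.8% > 40%; LTV 86.1% ≤ 100%; employment 32 ≥ 24 mo → does not qualify.
Program B: score 792 ≥ 680; DTI 50.8% > 50%; employment 32 ≥ 18 mo; reserves 13.6 ≥ 9 mo → does not qualify.
Program C: score 792 ≥ 680; DTI 50.8% > 45%; LTV 86.1% ≤ 95%; reserves 13.6 ≥ 3 mo → does not qualify.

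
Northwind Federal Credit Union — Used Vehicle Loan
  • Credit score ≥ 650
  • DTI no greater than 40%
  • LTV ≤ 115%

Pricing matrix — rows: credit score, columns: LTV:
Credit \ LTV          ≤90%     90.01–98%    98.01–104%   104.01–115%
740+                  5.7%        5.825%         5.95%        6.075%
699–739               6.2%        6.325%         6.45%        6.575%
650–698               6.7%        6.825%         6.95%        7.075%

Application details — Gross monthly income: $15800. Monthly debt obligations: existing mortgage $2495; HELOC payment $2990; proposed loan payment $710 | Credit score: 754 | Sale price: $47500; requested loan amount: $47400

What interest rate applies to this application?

5.95%

Credit score 754 ≥ 650; Total monthly debts = (2,495 + 2,990 + 710) = 6,195. Debt-to-income = 6,195/15,800 = 39.2% — meets 40% limit
LTV: 47,400 ÷ 47,500 = 99.8%, within 115% cap
Row: 754 falls in 740+. Column: 99.8% falls in 98.01–104%. Rate = 5.95%.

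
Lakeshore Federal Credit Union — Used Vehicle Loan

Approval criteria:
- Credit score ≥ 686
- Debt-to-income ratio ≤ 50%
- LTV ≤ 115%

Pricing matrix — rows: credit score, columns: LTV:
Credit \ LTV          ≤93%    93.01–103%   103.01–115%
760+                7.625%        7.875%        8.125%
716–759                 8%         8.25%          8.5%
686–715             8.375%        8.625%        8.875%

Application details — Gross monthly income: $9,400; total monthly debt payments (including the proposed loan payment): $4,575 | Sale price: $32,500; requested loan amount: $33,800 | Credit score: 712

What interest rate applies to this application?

8.875%

Credit score 712 ≥ 686; DTI: 4,575 ÷ 9,400 = 48.7%, within the 50% cap
LTV: 33,800 ÷ 32,500 = 104%, within 115% cap
Credit 712 → row 686–715; LTV 104% → column 103.01–115%. Grid cell → 8.875%.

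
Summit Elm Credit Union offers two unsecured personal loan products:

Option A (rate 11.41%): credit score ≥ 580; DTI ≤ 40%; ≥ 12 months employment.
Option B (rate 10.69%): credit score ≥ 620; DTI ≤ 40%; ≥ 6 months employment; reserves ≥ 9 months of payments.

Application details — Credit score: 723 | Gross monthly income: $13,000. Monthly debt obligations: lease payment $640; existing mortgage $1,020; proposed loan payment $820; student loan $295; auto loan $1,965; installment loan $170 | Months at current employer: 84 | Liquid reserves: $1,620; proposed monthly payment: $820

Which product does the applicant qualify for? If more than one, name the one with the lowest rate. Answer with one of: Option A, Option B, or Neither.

Option A

Total debts = (640 + 1,020 + 820 + 295 + 1,965 + 170) = 4,910; DTI = 4,910/13,000 = 37.8%.
Reserves = 1,620/820 = 2.0 months.
Option A: score 723 ≥ 580; DTI 37.8% ≤ 40%; employment 84 ≥ 12 mo → qualifies.
Option B: score 723 ≥ 620; DTI 37.8% ≤ 40%; employment 84 ≥ 6 mo; reserves 2.0 < 9 mo → does not qualify.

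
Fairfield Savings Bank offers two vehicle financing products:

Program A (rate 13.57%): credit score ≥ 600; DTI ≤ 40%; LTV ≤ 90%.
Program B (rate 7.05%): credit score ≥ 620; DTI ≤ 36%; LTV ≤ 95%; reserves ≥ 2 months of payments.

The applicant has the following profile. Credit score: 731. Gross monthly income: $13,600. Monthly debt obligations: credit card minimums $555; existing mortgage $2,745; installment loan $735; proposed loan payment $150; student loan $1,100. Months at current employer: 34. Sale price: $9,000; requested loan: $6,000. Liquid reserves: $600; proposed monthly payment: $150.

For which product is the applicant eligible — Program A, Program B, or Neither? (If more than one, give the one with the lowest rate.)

Total debts = (555 + 2,745 + 735 + 150 + 1,100) = 5,285; DTI = 5,285/13,600 = 38.9%.
LTV = 6,000/9,000 = 66.7%.
Reserves = 600/150 = 4.0 months.
Program A: score 731 ≥ 600; DTI 38.9% ≤ 40%; LTV 66.7% ≤ 90% → qualifies.
Program B: score 731 ≥ 620; DTI 38.9% > 36%; LTV 66.7% ≤ 95%; reserves 4.0 ≥ 2 mo → does not qualify.

Program A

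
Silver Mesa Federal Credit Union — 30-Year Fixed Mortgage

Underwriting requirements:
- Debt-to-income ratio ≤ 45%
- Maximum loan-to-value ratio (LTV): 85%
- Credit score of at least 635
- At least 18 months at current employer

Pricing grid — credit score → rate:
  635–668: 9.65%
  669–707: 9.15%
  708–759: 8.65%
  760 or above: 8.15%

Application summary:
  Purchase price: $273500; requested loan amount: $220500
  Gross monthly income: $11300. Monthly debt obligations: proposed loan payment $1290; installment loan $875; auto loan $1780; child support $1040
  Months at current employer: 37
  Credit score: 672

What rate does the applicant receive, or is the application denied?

Approved at 9.15%

Credit score 672 ≥ 635 (meets minimum)
Total monthly debts = (1,290 + 875 + 1,780 + 1,040) = 4,985. DTI = 4,985/11,300 = 44.1% ≤ 45%
Employment 37 ≥ 18 months
LTV: 220,500 ÷ 273,500 = 80.6%, within 85% cap
All requirements met. Score 672 falls in the 669–707 tier → 9.15%.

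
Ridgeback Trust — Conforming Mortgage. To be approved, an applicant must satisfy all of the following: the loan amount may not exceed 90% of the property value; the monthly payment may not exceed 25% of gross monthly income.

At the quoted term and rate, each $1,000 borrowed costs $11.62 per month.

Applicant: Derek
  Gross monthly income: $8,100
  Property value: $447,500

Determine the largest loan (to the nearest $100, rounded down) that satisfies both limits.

Payment cap: 25% × $8,100 = $2,025/month.
At $11.62 per $1,000, that supports 2,025/11.62 × 1,000 ≈ $174,268 → $174,200.
LTV cap: 90% × $447,500 = $402,750 → $402,700.
Binding constraint: payment-to-income.

$174,200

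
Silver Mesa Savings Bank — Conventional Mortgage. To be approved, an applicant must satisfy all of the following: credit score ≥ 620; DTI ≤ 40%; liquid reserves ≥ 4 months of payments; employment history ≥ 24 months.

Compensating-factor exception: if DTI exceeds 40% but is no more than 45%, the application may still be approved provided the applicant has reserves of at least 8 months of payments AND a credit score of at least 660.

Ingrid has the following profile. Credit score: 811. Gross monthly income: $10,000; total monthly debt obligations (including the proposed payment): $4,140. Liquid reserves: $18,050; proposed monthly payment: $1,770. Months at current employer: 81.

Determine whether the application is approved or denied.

Credit score 811 ≥ 620 (meets base)
DTI: 4,140 ÷ 10,000 = 41.4%, over the 40% base limit.
Reserves = 18,050/1,770 = 10.2 months ≥ 4
Employment 81 ≥ 24 months
41.4% falls in the override range (40%–45%), so the compensating-factor test applies.
Reserves 10.2 ≥ 8 months; credit score 811 ≥ 660.
Both override conditions satisfied; DTI exception granted.

Approved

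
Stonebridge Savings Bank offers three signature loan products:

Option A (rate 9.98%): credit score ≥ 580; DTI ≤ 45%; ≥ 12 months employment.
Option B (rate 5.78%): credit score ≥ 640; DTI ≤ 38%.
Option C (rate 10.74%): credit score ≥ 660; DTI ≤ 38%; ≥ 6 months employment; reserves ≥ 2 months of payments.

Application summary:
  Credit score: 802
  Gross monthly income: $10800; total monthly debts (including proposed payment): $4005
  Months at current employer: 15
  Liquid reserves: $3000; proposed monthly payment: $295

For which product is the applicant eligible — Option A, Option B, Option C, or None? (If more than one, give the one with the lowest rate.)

DTI = 4,005/10,800 = 37.1%.
Reserves = 3,000/295 = 10.2 months.
Option A: score 802 ≥ 580; DTI 37.1% ≤ 45%; employment 15 ≥ 12 mo → qualifies.
Option B: score 802 ≥ 640; DTI 37.1% ≤ 38% → qualifies.
Option C: score 802 ≥ 660; DTI 37.1% ≤ 38%; employment 15 ≥ 6 mo; reserves 10.2 ≥ 2 mo → qualifies.
Qualifying: Option A, Option B, Option C. Lowest rate is 5.78% → Option B.

Option B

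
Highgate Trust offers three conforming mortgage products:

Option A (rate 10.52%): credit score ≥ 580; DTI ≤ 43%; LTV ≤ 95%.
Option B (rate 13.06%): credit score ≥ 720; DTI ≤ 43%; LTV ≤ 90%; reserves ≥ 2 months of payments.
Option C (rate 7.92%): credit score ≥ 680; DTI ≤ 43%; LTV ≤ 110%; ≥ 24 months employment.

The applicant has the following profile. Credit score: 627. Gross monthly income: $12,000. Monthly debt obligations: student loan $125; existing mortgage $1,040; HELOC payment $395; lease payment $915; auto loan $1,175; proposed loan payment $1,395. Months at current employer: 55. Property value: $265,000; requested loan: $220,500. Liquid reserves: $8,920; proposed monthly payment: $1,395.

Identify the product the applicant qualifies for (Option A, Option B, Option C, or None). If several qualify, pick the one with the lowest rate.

Option A

Total debts = (125 + 1,040 + 395 + 915 + 1,175 + 1,395) = 5,045; DTI = 5,045/12,000 = 42%.
LTV = 220,500/265,000 = 83.2%.
Reserves = 8,920/1,395 = 6.4 months.
Option A: score 627 ≥ 580; DTI 42% ≤ 43%; LTV 83.2% ≤ 95% → qualifies.
Option B: score 627 < 720; DTI 42% ≤ 43%; LTV 83.2% ≤ 90%; reserves 6.4 ≥ 2 mo → does not qualify.
Option C: score 627 < 680; DTI 42% ≤ 43%; LTV 83.2% ≤ 110%; employment 55 ≥ 24 mo → does not qualify.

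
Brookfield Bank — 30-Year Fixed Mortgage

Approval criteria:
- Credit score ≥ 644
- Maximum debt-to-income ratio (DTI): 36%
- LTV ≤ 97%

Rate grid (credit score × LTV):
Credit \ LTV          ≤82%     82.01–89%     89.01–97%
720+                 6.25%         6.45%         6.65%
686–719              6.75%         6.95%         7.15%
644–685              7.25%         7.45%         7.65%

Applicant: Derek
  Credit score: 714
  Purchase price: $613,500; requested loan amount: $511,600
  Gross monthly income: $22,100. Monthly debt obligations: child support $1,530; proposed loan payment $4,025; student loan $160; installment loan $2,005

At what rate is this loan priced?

Credit score 714 ≥ 644; Total monthly debts = (1,530 + 4,025 + 160 + 2,005) = 7,720. DTI: 7,720 ÷ 22,100 = 34.9%, within the 36% cap
Loan-to-value = 511,600/613,500 = 83.4% — pass (97% max)
Row: 714 falls in 686–719. Column: 83.4% falls in 82.01–89%. Rate = 6.95%.

6.95%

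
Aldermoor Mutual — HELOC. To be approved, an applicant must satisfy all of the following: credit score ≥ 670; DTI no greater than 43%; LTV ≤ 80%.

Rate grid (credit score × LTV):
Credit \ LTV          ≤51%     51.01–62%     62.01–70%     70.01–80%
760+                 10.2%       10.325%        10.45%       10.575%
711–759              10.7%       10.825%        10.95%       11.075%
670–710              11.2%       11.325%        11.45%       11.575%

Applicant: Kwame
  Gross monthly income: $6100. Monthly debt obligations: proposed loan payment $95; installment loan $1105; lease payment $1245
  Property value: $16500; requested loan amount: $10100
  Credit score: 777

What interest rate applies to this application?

Credit score 777 ≥ 670; Total monthly debts = (95 + 1,105 + 1,245) = 2,445. DTI = 2,445/6,100 = 40.1% ≤ 43%
LTV: 10,100 ÷ 16,500 = 61.2%, within 80% cap
Credit 777 → row 760+; LTV 61.2% → column 51.01–62%. Grid cell → 10.325%.

10.325%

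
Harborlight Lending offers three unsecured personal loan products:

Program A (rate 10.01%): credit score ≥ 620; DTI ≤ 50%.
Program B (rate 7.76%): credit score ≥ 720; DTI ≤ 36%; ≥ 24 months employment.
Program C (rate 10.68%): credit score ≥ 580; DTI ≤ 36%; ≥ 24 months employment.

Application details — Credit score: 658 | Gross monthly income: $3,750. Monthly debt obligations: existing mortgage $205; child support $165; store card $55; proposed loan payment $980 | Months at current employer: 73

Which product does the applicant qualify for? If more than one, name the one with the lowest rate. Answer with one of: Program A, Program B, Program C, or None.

Total debts = (205 + 165 + 55 + 980) = 1,405; DTI = 1,405/3,750 = 37.5%.
Program A: score 658 ≥ 620; DTI 37.5% ≤ 50% → qualifies.
Program B: score 658 < 720; DTI 37.5% > 36%; employment 73 ≥ 24 mo → does not qualify.
Program C: score 658 ≥ 580; DTI 37.5% > 36%; employment 73 ≥ 24 mo → does not qualify.

Program A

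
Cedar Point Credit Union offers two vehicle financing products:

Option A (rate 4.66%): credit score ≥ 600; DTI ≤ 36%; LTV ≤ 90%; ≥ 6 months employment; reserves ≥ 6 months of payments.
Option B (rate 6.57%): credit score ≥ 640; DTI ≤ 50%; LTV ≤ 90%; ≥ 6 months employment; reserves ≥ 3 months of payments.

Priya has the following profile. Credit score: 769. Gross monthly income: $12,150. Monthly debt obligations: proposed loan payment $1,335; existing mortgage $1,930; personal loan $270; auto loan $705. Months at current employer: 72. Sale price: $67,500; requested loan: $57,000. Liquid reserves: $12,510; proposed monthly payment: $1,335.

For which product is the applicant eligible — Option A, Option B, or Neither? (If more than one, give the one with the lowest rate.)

Option A

Total debts = (1,335 + 1,930 + 270 + 705) = 4,240; DTI = 4,240/12,150 = 34.9%.
LTV = 57,000/67,500 = 84.4%.
Reserves = 12,510/1,335 = 9.4 months.
Option A: score 769 ≥ 600; DTI 34.9% ≤ 36%; LTV 84.4% ≤ 90%; employment 72 ≥ 6 mo; reserves 9.4 ≥ 6 mo → qualifies.
Option B: score 769 ≥ 640; DTI 34.9% ≤ 50%; LTV 84.4% ≤ 90%; employment 72 ≥ 6 mo; reserves 9.4 ≥ 3 mo → qualifies.
Qualifying: Option A, Option B. Lowest rate is 4.66% → Option A.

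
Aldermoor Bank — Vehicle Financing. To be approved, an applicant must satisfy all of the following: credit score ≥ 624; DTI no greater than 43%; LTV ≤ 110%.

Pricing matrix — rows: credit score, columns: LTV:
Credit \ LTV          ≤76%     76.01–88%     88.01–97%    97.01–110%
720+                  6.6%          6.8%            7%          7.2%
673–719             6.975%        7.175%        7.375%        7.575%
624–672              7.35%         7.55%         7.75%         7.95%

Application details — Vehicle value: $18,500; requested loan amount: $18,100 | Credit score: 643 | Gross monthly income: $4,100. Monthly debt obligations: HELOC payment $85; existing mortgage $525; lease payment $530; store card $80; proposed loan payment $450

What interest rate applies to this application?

7.95%

Credit score 643 ≥ 624; Total monthly debts = (85 + 525 + 530 + 80 + 450) = 1,670. Debt-to-income = 1,670/4,100 = 40.7% — meets 43% limit
LTV: 18,100 ÷ 18,500 = 97.8%, within 110% cap
Score 643 is in the 624–672 band; LTV 97.8% is in the 97.01–110% band → 7.95%.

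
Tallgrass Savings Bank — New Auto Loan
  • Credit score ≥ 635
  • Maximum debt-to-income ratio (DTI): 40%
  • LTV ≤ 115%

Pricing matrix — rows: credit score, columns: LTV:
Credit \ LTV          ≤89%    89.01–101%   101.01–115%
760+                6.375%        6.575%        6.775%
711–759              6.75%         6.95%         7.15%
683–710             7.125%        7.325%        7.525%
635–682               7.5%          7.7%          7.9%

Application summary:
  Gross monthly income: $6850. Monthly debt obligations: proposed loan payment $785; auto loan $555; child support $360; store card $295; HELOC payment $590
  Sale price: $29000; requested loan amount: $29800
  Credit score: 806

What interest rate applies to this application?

Credit score 806 ≥ 635; Total monthly debts = (785 + 555 + 360 + 295 + 590) = 2,585. DTI: 2,585 ÷ 6,850 = 37.7%, within the 40% cap
LTV: 29,800 ÷ 29,000 = 102.8%, within 115% cap
Credit 806 → row 760+; LTV 102.8% → column 101.01–115%. Grid cell → 6.775%.

6.775%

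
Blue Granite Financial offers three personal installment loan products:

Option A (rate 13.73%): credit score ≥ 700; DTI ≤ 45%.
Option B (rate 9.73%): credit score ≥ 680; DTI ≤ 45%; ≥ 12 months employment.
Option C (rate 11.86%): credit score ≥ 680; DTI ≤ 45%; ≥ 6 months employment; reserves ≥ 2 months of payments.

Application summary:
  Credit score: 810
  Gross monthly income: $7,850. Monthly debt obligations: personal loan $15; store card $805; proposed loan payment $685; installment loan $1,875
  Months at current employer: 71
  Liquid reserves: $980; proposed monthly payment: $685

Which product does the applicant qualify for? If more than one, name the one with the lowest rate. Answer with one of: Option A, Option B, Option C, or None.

Option B

Total debts = (15 + 805 + 685 + 1,875) = 3,380; DTI = 3,380/7,850 = 43.1%.
Reserves = 980/685 = 1.4 months.
Option A: score 810 ≥ 700; DTI 43.1% ≤ 45% → qualifies.
Option B: score 810 ≥ 680; DTI 43.1% ≤ 45%; employment 71 ≥ 12 mo → qualifies.
Option C: score 810 ≥ 680; DTI 43.1% ≤ 45%; employment 71 ≥ 6 mo; reserves 1.4 < 2 mo → does not qualify.
Qualifying: Option A, Option B. Lowest rate is 9.73% → Option B.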